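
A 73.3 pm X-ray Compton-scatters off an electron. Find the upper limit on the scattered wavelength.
78.1526 pm (at θ = 180°)

The Compton shift is Δλ = λ_C(1 − cos θ).

Since cos θ ranges from −1 to 1, the factor (1 − cos θ) ranges from 0 to 2; the maximum shift occurs at θ = 180° (backscattering):
Δλ_max = 2λ_C = 2 × 2.4263 pm = 4.8526 pm

Maximum scattered wavelength:
λ'_max = λ₀ + Δλ_max = 73.3 + 4.8526 = 78.1526 pm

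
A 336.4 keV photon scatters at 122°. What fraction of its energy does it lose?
0.5018 (or 50.18%)

Calculate initial and final photon energies:

Initial: E₀ = 336.4 keV → λ₀ = 3.6856 pm
Compton shift: Δλ = 3.7121 pm
Final wavelength: λ' = 7.3977 pm
Final energy: E' = 167.5988 keV

Fractional energy loss:
(E₀ - E')/E₀ = (336.4000 - 167.5988)/336.4000
= 168.8012/336.4000
= 0.5018
= 50.18%

(Intermediate values are shown rounded; full precision is carried through to the final answer.)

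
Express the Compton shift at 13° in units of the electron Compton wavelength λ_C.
0.0256 λ_C

The Compton shift formula is:
Δλ = λ_C(1 - cos θ)

Dividing both sides by λ_C:
Δλ/λ_C = 1 - cos θ

For θ = 13°:
Δλ/λ_C = 1 - cos(13°)
Δλ/λ_C = 1 - 0.9744
Δλ/λ_C = 0.0256

This means the shift is 0.0256 × λ_C = 0.0622 pm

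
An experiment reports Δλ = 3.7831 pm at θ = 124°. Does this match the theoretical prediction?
Yes, consistent

Calculate the expected shift for θ = 124°:

Δλ_expected = λ_C(1 - cos(124°))
Δλ_expected = 2.4263 × (1 - cos(124°))
Δλ_expected = 2.4263 × 1.5592
Δλ_expected = 3.7831 pm

Given shift: 3.7831 pm
Expected shift: 3.7831 pm
Difference: 0.0000 pm

The values match. This is consistent with Compton scattering at the stated angle.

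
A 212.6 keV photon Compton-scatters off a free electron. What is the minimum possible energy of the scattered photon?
116.0420 keV (at θ = 180°)

The scattered photon has minimum energy when its wavelength is maximum, i.e., when the Compton shift Δλ = λ_C(1 − cos θ) is maximum. This occurs at θ = 180° (backscattering), giving Δλ_max = 2λ_C = 4.8526 pm.

Initial wavelength: λ₀ = hc/E₀ = 5.8318 pm
Maximum final wavelength: λ'_max = λ₀ + 2λ_C = 5.8318 + 4.8526 = 10.6844 pm
Minimum final energy: E'_min = hc/λ'_max = 116.0420 keV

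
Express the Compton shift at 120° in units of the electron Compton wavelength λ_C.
1.5000 λ_C

The Compton shift formula is:
Δλ = λ_C(1 - cos θ)

Dividing both sides by λ_C:
Δλ/λ_C = 1 - cos θ

For θ = 120°:
Δλ/λ_C = 1 - cos(120°)
Δλ/λ_C = 1 - -0.5000
Δλ/λ_C = 1.5000

This means the shift is 1.5000 × λ_C = 3.6395 pm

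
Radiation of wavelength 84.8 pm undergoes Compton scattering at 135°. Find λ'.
88.9420 pm

Using the Compton formula: λ' = λ + λ_C(1 − cos θ)

For θ = 135°, cos θ = -√2/2 (exact) ≈ -0.7071, so:
1 − cos 135° = 1 − (-√2/2) ≈ 1.7071

Δλ = λ_C × 1.7071 = 2.4263 × 1.7071 = 4.1420 pm

λ' = 84.8 + 4.1420 = 88.9420 pm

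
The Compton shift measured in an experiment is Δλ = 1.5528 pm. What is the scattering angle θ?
68.90°

From the Compton formula Δλ = λ_C(1 - cos θ), we can solve for θ:

cos θ = 1 - Δλ/λ_C

Given:
- Δλ = 1.5528 pm
- λ_C = h/(m_e·c) ≈ 2.42631024 pm

cos θ = 1 - 1.5528/2.42631024
cos θ = 1 - 0.639984
cos θ = 0.360016

θ = arccos(0.360016)
θ = 68.90°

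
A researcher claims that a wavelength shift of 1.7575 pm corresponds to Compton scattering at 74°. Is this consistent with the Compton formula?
Yes, consistent

Calculate the expected shift for θ = 74°:

Δλ_expected = λ_C(1 - cos(74°))
Δλ_expected = 2.4263 × (1 - cos(74°))
Δλ_expected = 2.4263 × 0.7244
Δλ_expected = 1.7575 pm

Given shift: 1.7575 pm
Expected shift: 1.7575 pm
Difference: 0.0000 pm

The values match. This is consistent with Compton scattering at the stated angle.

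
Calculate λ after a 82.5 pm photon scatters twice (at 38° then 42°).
83.6376 pm

Apply Compton shift twice:

First scattering at θ₁ = 38°:
Δλ₁ = λ_C(1 - cos(38°))
Δλ₁ = 2.4263 × 0.2120
Δλ₁ = 0.5144 pm

After first scattering:
λ₁ = 82.5 + 0.5144 = 83.0144 pm

Second scattering at θ₂ = 42°:
Δλ₂ = λ_C(1 - cos(42°))
Δλ₂ = 2.4263 × 0.2569
Δλ₂ = 0.6232 pm

Final wavelength:
λ₂ = 83.0144 + 0.6232 = 83.6376 pm

Total shift: Δλ_total = 0.5144 + 0.6232 = 1.1376 pm

(Intermediate values are shown rounded; full precision is carried through to the final answer.)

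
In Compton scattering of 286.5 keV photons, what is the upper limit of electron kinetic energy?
151.4434 keV

Maximum energy transfer occurs at θ = 180° (backscattering).

Initial photon: E₀ = 286.5 keV → λ₀ = 4.3275 pm

Maximum Compton shift (at 180°):
Δλ_max = 2λ_C = 2 × 2.4263 = 4.8526 pm

Final wavelength:
λ' = 4.3275 + 4.8526 = 9.1802 pm

Minimum photon energy (maximum energy to electron):
E'_min = hc/λ' = 135.0566 keV

Maximum electron kinetic energy:
K_max = E₀ - E'_min = 286.5000 - 135.0566 = 151.4434 keV

(Intermediate values are shown rounded; full precision is carried through to the final answer.)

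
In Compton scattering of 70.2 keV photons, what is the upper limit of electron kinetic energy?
15.1306 keV

Maximum energy transfer occurs at θ = 180° (backscattering).

Initial photon: E₀ = 70.2 keV → λ₀ = 17.6616 pm

Maximum Compton shift (at 180°):
Δλ_max = 2λ_C = 2 × 2.4263 = 4.8526 pm

Final wavelength:
λ' = 17.6616 + 4.8526 = 22.5142 pm

Minimum photon energy (maximum energy to electron):
E'_min = hc/λ' = 55.0694 keV

Maximum electron kinetic energy:
K_max = E₀ - E'_min = 70.2000 - 55.0694 = 15.1306 keV

(Intermediate values are shown rounded; full precision is carried through to the final answer.)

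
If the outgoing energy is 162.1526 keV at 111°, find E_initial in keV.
285.0001 keV

Convert final energy to wavelength (hc ≈ 1239.842 keV·pm):
λ' = hc/E' = 1239.842 / 162.1526 = 7.6461 pm

Calculate the Compton shift:
Δλ = λ_C(1 - cos(111°))
Δλ = 2.4263 × (1 - cos(111°))
Δλ = 3.2958 pm

Initial wavelength:
λ = λ' - Δλ = 7.6461 - 3.2958 = 4.3503 pm

Initial energy:
E = hc/λ = 1239.842 / 4.3503 = 285.0001 keV

(Intermediate values are shown rounded; full precision is carried through to the final answer.)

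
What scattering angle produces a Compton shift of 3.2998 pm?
111.10°

From the Compton formula Δλ = λ_C(1 - cos θ), we can solve for θ:

cos θ = 1 - Δλ/λ_C

Given:
- Δλ = 3.2998 pm
- λ_C = h/(m_e·c) ≈ 2.42631024 pm

cos θ = 1 - 3.2998/2.42631024
cos θ = 1 - 1.360007
cos θ = -0.360007

θ = arccos(-0.360007)
θ = 111.10°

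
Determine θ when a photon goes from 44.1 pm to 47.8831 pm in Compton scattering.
124.00°

First find the wavelength shift:
Δλ = λ' - λ = 47.8831 - 44.1 = 3.7831 pm

Using Δλ = λ_C(1 - cos θ), with λ_C = h/(m_e·c) ≈ 2.42631024 pm:
cos θ = 1 - Δλ/λ_C
cos θ = 1 - 3.7831/2.42631024
cos θ = -0.559199

θ = arccos(-0.559199)
θ = 124.00°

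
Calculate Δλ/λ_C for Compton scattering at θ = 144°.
1.8090 λ_C

The Compton shift formula is:
Δλ = λ_C(1 - cos θ)

Dividing both sides by λ_C:
Δλ/λ_C = 1 - cos θ

For θ = 144°:
Δλ/λ_C = 1 - cos(144°)
Δλ/λ_C = 1 - -0.8090
Δλ/λ_C = 1.8090

This means the shift is 1.8090 × λ_C = 4.3892 pm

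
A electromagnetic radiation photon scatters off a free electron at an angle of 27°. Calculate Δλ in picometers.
0.2645 pm

Using the Compton scattering formula:
Δλ = λ_C(1 - cos θ)

where λ_C = h/(m_e·c) ≈ 2.4263 pm is the Compton wavelength of an electron.

For θ = 27°:
cos(27°) = 0.8910
1 - cos(27°) = 0.1090

Δλ = 2.4263 × 0.1090
Δλ = 0.2645 pm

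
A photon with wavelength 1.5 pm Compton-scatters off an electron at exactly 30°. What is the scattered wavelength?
1.8251 pm

Using the Compton formula: λ' = λ + λ_C(1 − cos θ)

For θ = 30°, cos θ = √3/2 (exact) ≈ 0.8660, so:
1 − cos 30° = 1 − (√3/2) ≈ 0.1340

Δλ = λ_C × 0.1340 = 2.4263 × 0.1340 = 0.3251 pm

λ' = 1.5 + 0.3251 = 1.8251 pm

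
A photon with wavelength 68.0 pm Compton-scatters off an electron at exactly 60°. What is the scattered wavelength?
69.2132 pm

Using the Compton formula: λ' = λ + λ_C(1 − cos θ)

For θ = 60°, cos θ = 1/2 (exact) = 0.5000, so:
1 − cos 60° = 1 − (1/2) = 0.5000

Δλ = λ_C × 0.5000 = 2.4263 × 0.5000 = 1.2132 pm

λ' = 68.0 + 1.2132 = 69.2132 pm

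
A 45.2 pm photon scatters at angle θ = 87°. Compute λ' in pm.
47.4993 pm

Using the Compton scattering formula:
λ' = λ + Δλ = λ + λ_C(1 - cos θ)

Given:
- Initial wavelength λ = 45.2 pm
- Scattering angle θ = 87°
- Compton wavelength λ_C ≈ 2.4263 pm

Calculate the shift:
Δλ = 2.4263 × (1 - cos(87°))
Δλ = 2.4263 × 0.9477
Δλ = 2.2993 pm

Final wavelength:
λ' = 45.2 + 2.2993 = 47.4993 pm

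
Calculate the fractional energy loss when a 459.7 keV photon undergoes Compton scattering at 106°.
0.5344 (or 53.44%)

Calculate initial and final photon energies:

Initial: E₀ = 459.7 keV → λ₀ = 2.6971 pm
Compton shift: Δλ = 3.0951 pm
Final wavelength: λ' = 5.7922 pm
Final energy: E' = 214.0552 keV

Fractional energy loss:
(E₀ - E')/E₀ = (459.7000 - 214.0552)/459.7000
= 245.6448/459.7000
= 0.5344
= 53.44%

(Intermediate values are shown rounded; full precision is carried through to the final answer.)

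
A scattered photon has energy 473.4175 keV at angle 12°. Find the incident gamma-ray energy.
483.2000 keV

Convert final energy to wavelength (hc ≈ 1239.842 keV·pm):
λ' = hc/E' = 1239.842 / 473.4175 = 2.6189 pm

Calculate the Compton shift:
Δλ = λ_C(1 - cos(12°))
Δλ = 2.4263 × (1 - cos(12°))
Δλ = 0.0530 pm

Initial wavelength:
λ = λ' - Δλ = 2.6189 - 0.0530 = 2.5659 pm

Initial energy:
E = hc/λ = 1239.842 / 2.5659 = 483.2000 keV

(Intermediate values are shown rounded; full precision is carried through to the final answer.)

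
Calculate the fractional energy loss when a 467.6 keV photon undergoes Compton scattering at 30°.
0.1092 (or 10.92%)

Calculate initial and final photon energies:

Initial: E₀ = 467.6 keV → λ₀ = 2.6515 pm
Compton shift: Δλ = 0.3251 pm
Final wavelength: λ' = 2.9766 pm
Final energy: E' = 416.5345 keV

Fractional energy loss:
(E₀ - E')/E₀ = (467.6000 - 416.5345)/467.6000
= 51.0655/467.6000
= 0.1092
= 10.92%

(Intermediate values are shown rounded; full precision is carried through to the final answer.)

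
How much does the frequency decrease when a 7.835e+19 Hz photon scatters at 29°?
5.770e+18 Hz (decrease)

Convert frequency to wavelength (c = 299792458 m/s):
λ₀ = c/f₀ = 299792458/7.835e+19 = 3.8263237e-12 m = 3.8263 pm

Calculate Compton shift:
Δλ = λ_C(1 - cos(29°)) = 0.3042 pm

Final wavelength:
λ' = λ₀ + Δλ = 3.8263 + 0.3042 = 4.1305 pm

Final frequency:
f' = c/λ' = 299792458/4.1305351e-12 = 7.2579568e+19 Hz

Frequency shift (decrease):
Δf = f₀ - f' = 7.835e+19 - 7.2579568e+19 = 5.770e+18 Hz

(Intermediate values are shown rounded; full precision is carried through to the final answer.)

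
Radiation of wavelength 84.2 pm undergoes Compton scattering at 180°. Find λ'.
89.0526 pm

Using the Compton formula: λ' = λ + λ_C(1 − cos θ)

For θ = 180°, cos θ = -1 (exact) = -1.0000, so:
1 − cos 180° = 1 − (-1) = 2.0000

Δλ = λ_C × 2.0000 = 2.4263 × 2.0000 = 4.8526 pm

λ' = 84.2 + 4.8526 = 89.0526 pm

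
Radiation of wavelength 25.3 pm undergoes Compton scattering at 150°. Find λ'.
29.8276 pm

Using the Compton formula: λ' = λ + λ_C(1 − cos θ)

For θ = 150°, cos θ = -√3/2 (exact) ≈ -0.8660, so:
1 − cos 150° = 1 − (-√3/2) ≈ 1.8660

Δλ = λ_C × 1.8660 = 2.4263 × 1.8660 = 4.5276 pm

λ' = 25.3 + 4.5276 = 29.8276 pm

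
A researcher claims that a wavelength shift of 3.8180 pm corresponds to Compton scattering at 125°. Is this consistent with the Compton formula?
Yes, consistent

Calculate the expected shift for θ = 125°:

Δλ_expected = λ_C(1 - cos(125°))
Δλ_expected = 2.4263 × (1 - cos(125°))
Δλ_expected = 2.4263 × 1.5736
Δλ_expected = 3.8180 pm

Given shift: 3.8180 pm
Expected shift: 3.8180 pm
Difference: 0.0000 pm

The values match. This is consistent with Compton scattering at the stated angle.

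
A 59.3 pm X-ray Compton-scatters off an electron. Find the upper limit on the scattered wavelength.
64.1526 pm (at θ = 180°)

The Compton shift is Δλ = λ_C(1 − cos θ).

Since cos θ ranges from −1 to 1, the factor (1 − cos θ) ranges from 0 to 2; the maximum shift occurs at θ = 180° (backscattering):
Δλ_max = 2λ_C = 2 × 2.4263 pm = 4.8526 pm

Maximum scattered wavelength:
λ'_max = λ₀ + Δλ_max = 59.3 + 4.8526 = 64.1526 pm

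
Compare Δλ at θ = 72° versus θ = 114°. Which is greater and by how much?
114° produces the larger shift by a factor of 2.036

Calculate both shifts using Δλ = λ_C(1 - cos θ):

For θ₁ = 72°:
Δλ₁ = 2.4263 × (1 - cos(72°))
Δλ₁ = 2.4263 × 0.6910
Δλ₁ = 1.6765 pm

For θ₂ = 114°:
Δλ₂ = 2.4263 × (1 - cos(114°))
Δλ₂ = 2.4263 × 1.4067
Δλ₂ = 3.4132 pm

The 114° angle produces the larger shift.
Ratio: 3.4132/1.6765 = 2.036

(Intermediate values are shown rounded; full precision is carried through to the final answer.)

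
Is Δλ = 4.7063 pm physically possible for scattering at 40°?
No, inconsistent

Calculate the expected shift for θ = 40°:

Δλ_expected = λ_C(1 - cos(40°))
Δλ_expected = 2.4263 × (1 - cos(40°))
Δλ_expected = 2.4263 × 0.2340
Δλ_expected = 0.5676 pm

Given shift: 4.7063 pm
Expected shift: 0.5676 pm
Difference: 4.1386 pm

The values do not match. The given shift corresponds to θ ≈ 160.0°, not 40°.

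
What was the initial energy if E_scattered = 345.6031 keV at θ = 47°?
440.3000 keV

Convert final energy to wavelength (hc ≈ 1239.842 keV·pm):
λ' = hc/E' = 1239.842 / 345.6031 = 3.5875 pm

Calculate the Compton shift:
Δλ = λ_C(1 - cos(47°))
Δλ = 2.4263 × (1 - cos(47°))
Δλ = 0.7716 pm

Initial wavelength:
λ = λ' - Δλ = 3.5875 - 0.7716 = 2.8159 pm

Initial energy:
E = hc/λ = 1239.842 / 2.8159 = 440.3000 keV

(Intermediate values are shown rounded; full precision is carried through to the final answer.)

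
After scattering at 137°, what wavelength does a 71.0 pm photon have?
75.2008 pm

Using the Compton scattering formula:
λ' = λ + Δλ = λ + λ_C(1 - cos θ)

Given:
- Initial wavelength λ = 71.0 pm
- Scattering angle θ = 137°
- Compton wavelength λ_C ≈ 2.4263 pm

Calculate the shift:
Δλ = 2.4263 × (1 - cos(137°))
Δλ = 2.4263 × 1.7314
Δλ = 4.2008 pm

Final wavelength:
λ' = 71.0 + 4.2008 = 75.2008 pm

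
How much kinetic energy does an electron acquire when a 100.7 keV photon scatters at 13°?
0.5061 keV

By energy conservation: K_e = E_initial - E_final

First find the scattered photon energy:
Initial wavelength: λ = hc/E = 12.3122 pm
Compton shift: Δλ = λ_C(1 - cos(13°)) = 0.0622 pm
Final wavelength: λ' = 12.3122 + 0.0622 = 12.3744 pm
Final photon energy: E' = hc/λ' = 100.1939 keV

Electron kinetic energy:
K_e = E - E' = 100.7000 - 100.1939 = 0.5061 keV

(Intermediate values are shown rounded; full precision is carried through to the final answer.)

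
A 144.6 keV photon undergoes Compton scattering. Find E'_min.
92.3401 keV (at θ = 180°)

The scattered photon has minimum energy when its wavelength is maximum, i.e., when the Compton shift Δλ = λ_C(1 − cos θ) is maximum. This occurs at θ = 180° (backscattering), giving Δλ_max = 2λ_C = 4.8526 pm.

Initial wavelength: λ₀ = hc/E₀ = 8.5743 pm
Maximum final wavelength: λ'_max = λ₀ + 2λ_C = 8.5743 + 4.8526 = 13.4269 pm
Minimum final energy: E'_min = hc/λ'_max = 92.3401 keV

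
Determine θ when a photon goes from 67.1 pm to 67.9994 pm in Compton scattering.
51.00°

First find the wavelength shift:
Δλ = λ' - λ = 67.9994 - 67.1 = 0.8994 pm

Using Δλ = λ_C(1 - cos θ), with λ_C = h/(m_e·c) ≈ 2.42631024 pm:
cos θ = 1 - Δλ/λ_C
cos θ = 1 - 0.8994/2.42631024
cos θ = 0.629314

θ = arccos(0.629314)
θ = 51.00°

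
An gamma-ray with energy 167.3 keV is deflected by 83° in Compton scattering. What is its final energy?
129.9419 keV

First convert energy to wavelength:
λ = hc/E, with hc ≈ 1239.842 keV·pm (i.e. 1239.842 eV·nm)

For E = 167.3 keV = 167300 eV:
λ = 1239.842 keV·pm / 167.3 keV
λ = 7.4109 pm

Calculate the Compton shift:
Δλ = λ_C(1 - cos(83°)) = 2.4263 × 0.8781
Δλ = 2.1306 pm

Final wavelength:
λ' = 7.4109 + 2.1306 = 9.5415 pm

Final energy:
E' = hc/λ' = 1239.842 / 9.5415 = 129.9419 keV

(Intermediate values are shown rounded; full precision is carried through to the final answer.)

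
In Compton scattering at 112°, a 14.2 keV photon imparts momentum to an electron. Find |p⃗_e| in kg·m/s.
1.2352e-23 kg·m/s

The electron is initially at rest, so by conservation of momentum:
p⃗_e = p⃗₀ − p⃗'  (incident photon momentum minus scattered photon momentum)

Photon momentum magnitudes (p = h/λ = E/c):
λ₀ = hc/E₀ = 87.3128 pm → p₀ = h/λ₀ = 7.5889e-24 kg·m/s
Δλ = λ_C(1 − cos 112°) = 3.3352 pm
λ' = 90.6480 pm → p' = h/λ' = 7.3097e-24 kg·m/s

The scattered photon makes angle θ = 112° with the incident direction, so by the law of cosines:
|p⃗_e|² = p₀² + p'² − 2p₀p'cos θ
|p⃗_e|² = (7.5889e-24)² + (7.3097e-24)² − 2·7.5889e-24·7.3097e-24·cos(112°)
|p⃗_e| = 1.2352e-23 kg·m/s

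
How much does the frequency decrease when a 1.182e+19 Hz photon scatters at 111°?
1.359e+18 Hz (decrease)

Convert frequency to wavelength (c = 299792458 m/s):
λ₀ = c/f₀ = 299792458/1.182e+19 = 2.5363152e-11 m = 25.3632 pm

Calculate Compton shift:
Δλ = λ_C(1 - cos(111°)) = 3.2958 pm

Final wavelength:
λ' = λ₀ + Δλ = 25.3632 + 3.2958 = 28.6590 pm

Final frequency:
f' = c/λ' = 299792458/2.8658974e-11 = 1.0460683e+19 Hz

Frequency shift (decrease):
Δf = f₀ - f' = 1.182e+19 - 1.0460683e+19 = 1.359e+18 Hz

(Intermediate values are shown rounded; full precision is carried through to the final answer.)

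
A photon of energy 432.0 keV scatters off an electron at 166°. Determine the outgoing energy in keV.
162.0591 keV

First convert energy to wavelength:
λ = hc/E, with hc ≈ 1239.842 keV·pm (i.e. 1239.842 eV·nm)

For E = 432.0 keV = 432000 eV:
λ = 1239.842 keV·pm / 432.0 keV
λ = 2.8700 pm

Calculate the Compton shift:
Δλ = λ_C(1 - cos(166°)) = 2.4263 × 1.9703
Δλ = 4.7805 pm

Final wavelength:
λ' = 2.8700 + 4.7805 = 7.6506 pm

Final energy:
E' = hc/λ' = 1239.842 / 7.6506 = 162.0591 keV

(Intermediate values are shown rounded; full precision is carried through to the final answer.)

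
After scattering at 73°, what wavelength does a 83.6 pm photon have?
85.3169 pm

Using the Compton scattering formula:
λ' = λ + Δλ = λ + λ_C(1 - cos θ)

Given:
- Initial wavelength λ = 83.6 pm
- Scattering angle θ = 73°
- Compton wavelength λ_C ≈ 2.4263 pm

Calculate the shift:
Δλ = 2.4263 × (1 - cos(73°))
Δλ = 2.4263 × 0.7076
Δλ = 1.7169 pm

Final wavelength:
λ' = 83.6 + 1.7169 = 85.3169 pm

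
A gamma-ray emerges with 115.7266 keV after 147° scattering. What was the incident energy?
198.2999 keV

Convert final energy to wavelength (hc ≈ 1239.842 keV·pm):
λ' = hc/E' = 1239.842 / 115.7266 = 10.7135 pm

Calculate the Compton shift:
Δλ = λ_C(1 - cos(147°))
Δλ = 2.4263 × (1 - cos(147°))
Δλ = 4.4612 pm

Initial wavelength:
λ = λ' - Δλ = 10.7135 - 4.4612 = 6.2524 pm

Initial energy:
E = hc/λ = 1239.842 / 6.2524 = 198.2999 keV

(Intermediate values are shown rounded; full precision is carried through to the final answer.)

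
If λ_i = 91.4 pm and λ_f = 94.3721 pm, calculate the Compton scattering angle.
103.00°

First find the wavelength shift:
Δλ = λ' - λ = 94.3721 - 91.4 = 2.9721 pm

Using Δλ = λ_C(1 - cos θ), with λ_C = h/(m_e·c) ≈ 2.42631024 pm:
cos θ = 1 - Δλ/λ_C
cos θ = 1 - 2.9721/2.42631024
cos θ = -0.224946

θ = arccos(-0.224946)
θ = 103.00°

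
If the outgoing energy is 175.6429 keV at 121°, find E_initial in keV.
366.4998 keV

Convert final energy to wavelength (hc ≈ 1239.842 keV·pm):
λ' = hc/E' = 1239.842 / 175.6429 = 7.0589 pm

Calculate the Compton shift:
Δλ = λ_C(1 - cos(121°))
Δλ = 2.4263 × (1 - cos(121°))
Δλ = 3.6760 pm

Initial wavelength:
λ = λ' - Δλ = 7.0589 - 3.6760 = 3.3829 pm

Initial energy:
E = hc/λ = 1239.842 / 3.3829 = 366.4998 keV

(Intermediate values are shown rounded; full precision is carried through to the final answer.)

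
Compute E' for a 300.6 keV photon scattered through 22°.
288.2528 keV

First convert energy to wavelength:
λ = hc/E, with hc ≈ 1239.842 keV·pm (i.e. 1239.842 eV·nm)

For E = 300.6 keV = 300600 eV:
λ = 1239.842 keV·pm / 300.6 keV
λ = 4.1246 pm

Calculate the Compton shift:
Δλ = λ_C(1 - cos(22°)) = 2.4263 × 0.0728
Δλ = 0.1767 pm

Final wavelength:
λ' = 4.1246 + 0.1767 = 4.3012 pm

Final energy:
E' = hc/λ' = 1239.842 / 4.3012 = 288.2528 keV

(Intermediate values are shown rounded; full precision is carried through to the final answer.)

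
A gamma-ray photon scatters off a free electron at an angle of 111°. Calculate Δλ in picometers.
3.2958 pm

Using the Compton scattering formula:
Δλ = λ_C(1 - cos θ)

where λ_C = h/(m_e·c) ≈ 2.4263 pm is the Compton wavelength of an electron.

For θ = 111°:
cos(111°) = -0.3584
1 - cos(111°) = 1.3584

Δλ = 2.4263 × 1.3584
Δλ = 3.2958 pm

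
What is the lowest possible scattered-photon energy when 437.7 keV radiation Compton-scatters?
161.3275 keV (at θ = 180°)

The scattered photon has minimum energy when its wavelength is maximum, i.e., when the Compton shift Δλ = λ_C(1 − cos θ) is maximum. This occurs at θ = 180° (backscattering), giving Δλ_max = 2λ_C = 4.8526 pm.

Initial wavelength: λ₀ = hc/E₀ = 2.8326 pm
Maximum final wavelength: λ'_max = λ₀ + 2λ_C = 2.8326 + 4.8526 = 7.6853 pm
Minimum final energy: E'_min = hc/λ'_max = 161.3275 keV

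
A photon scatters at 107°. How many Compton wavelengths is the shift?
1.2924 λ_C

The Compton shift formula is:
Δλ = λ_C(1 - cos θ)

Dividing both sides by λ_C:
Δλ/λ_C = 1 - cos θ

For θ = 107°:
Δλ/λ_C = 1 - cos(107°)
Δλ/λ_C = 1 - -0.2924
Δλ/λ_C = 1.2924

This means the shift is 1.2924 × λ_C = 3.1357 pm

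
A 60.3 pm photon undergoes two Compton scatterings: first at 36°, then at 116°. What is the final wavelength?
64.2533 pm

Apply Compton shift twice:

First scattering at θ₁ = 36°:
Δλ₁ = λ_C(1 - cos(36°))
Δλ₁ = 2.4263 × 0.1910
Δλ₁ = 0.4634 pm

After first scattering:
λ₁ = 60.3 + 0.4634 = 60.7634 pm

Second scattering at θ₂ = 116°:
Δλ₂ = λ_C(1 - cos(116°))
Δλ₂ = 2.4263 × 1.4384
Δλ₂ = 3.4899 pm

Final wavelength:
λ₂ = 60.7634 + 3.4899 = 64.2533 pm

Total shift: Δλ_total = 0.4634 + 3.4899 = 3.9533 pm

(Intermediate values are shown rounded; full precision is carried through to the final answer.)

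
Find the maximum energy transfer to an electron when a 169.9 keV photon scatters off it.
67.8562 keV

Maximum energy transfer occurs at θ = 180° (backscattering).

Initial photon: E₀ = 169.9 keV → λ₀ = 7.2975 pm

Maximum Compton shift (at 180°):
Δλ_max = 2λ_C = 2 × 2.4263 = 4.8526 pm

Final wavelength:
λ' = 7.2975 + 4.8526 = 12.1501 pm

Minimum photon energy (maximum energy to electron):
E'_min = hc/λ' = 102.0438 keV

Maximum electron kinetic energy:
K_max = E₀ - E'_min = 169.9000 - 102.0438 = 67.8562 keV

(Intermediate values are shown rounded; full precision is carried through to the final answer.)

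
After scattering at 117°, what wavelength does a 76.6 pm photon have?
80.1278 pm

Using the Compton scattering formula:
λ' = λ + Δλ = λ + λ_C(1 - cos θ)

Given:
- Initial wavelength λ = 76.6 pm
- Scattering angle θ = 117°
- Compton wavelength λ_C ≈ 2.4263 pm

Calculate the shift:
Δλ = 2.4263 × (1 - cos(117°))
Δλ = 2.4263 × 1.4540
Δλ = 3.5278 pm

Final wavelength:
λ' = 76.6 + 3.5278 = 80.1278 pm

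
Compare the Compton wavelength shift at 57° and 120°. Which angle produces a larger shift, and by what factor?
120° produces the larger shift by a factor of 3.294

Calculate both shifts using Δλ = λ_C(1 - cos θ):

For θ₁ = 57°:
Δλ₁ = 2.4263 × (1 - cos(57°))
Δλ₁ = 2.4263 × 0.4554
Δλ₁ = 1.1048 pm

For θ₂ = 120°:
Δλ₂ = 2.4263 × (1 - cos(120°))
Δλ₂ = 2.4263 × 1.5000
Δλ₂ = 3.6395 pm

The 120° angle produces the larger shift.
Ratio: 3.6395/1.1048 = 3.294

(Intermediate values are shown rounded; full precision is carried through to the final answer.)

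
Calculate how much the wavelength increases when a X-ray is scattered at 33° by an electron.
0.3914 pm

Using the Compton scattering formula:
Δλ = λ_C(1 - cos θ)

where λ_C = h/(m_e·c) ≈ 2.4263 pm is the Compton wavelength of an electron.

For θ = 33°:
cos(33°) = 0.8387
1 - cos(33°) = 0.1613

Δλ = 2.4263 × 0.1613
Δλ = 0.3914 pm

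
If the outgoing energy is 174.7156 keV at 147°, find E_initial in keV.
470.4999 keV

Convert final energy to wavelength (hc ≈ 1239.842 keV·pm):
λ' = hc/E' = 1239.842 / 174.7156 = 7.0963 pm

Calculate the Compton shift:
Δλ = λ_C(1 - cos(147°))
Δλ = 2.4263 × (1 - cos(147°))
Δλ = 4.4612 pm

Initial wavelength:
λ = λ' - Δλ = 7.0963 - 4.4612 = 2.6352 pm

Initial energy:
E = hc/λ = 1239.842 / 2.6352 = 470.4999 keV

(Intermediate values are shown rounded; full precision is carried through to the final answer.)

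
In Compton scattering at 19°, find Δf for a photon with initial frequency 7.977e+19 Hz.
2.710e+18 Hz (decrease)

Convert frequency to wavelength (c = 299792458 m/s):
λ₀ = c/f₀ = 299792458/7.977e+19 = 3.7582106e-12 m = 3.7582 pm

Calculate Compton shift:
Δλ = λ_C(1 - cos(19°)) = 0.1322 pm

Final wavelength:
λ' = λ₀ + Δλ = 3.7582 + 0.1322 = 3.8904 pm

Final frequency:
f' = c/λ' = 299792458/3.8903994e-12 = 7.7059558e+19 Hz

Frequency shift (decrease):
Δf = f₀ - f' = 7.977e+19 - 7.7059558e+19 = 2.710e+18 Hz

(Intermediate values are shown rounded; full precision is carried through to the final answer.)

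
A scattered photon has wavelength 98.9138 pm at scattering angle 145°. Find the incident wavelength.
94.5000 pm

From λ' = λ + Δλ, we have λ = λ' - Δλ

First calculate the Compton shift:
Δλ = λ_C(1 - cos θ)
Δλ = 2.4263 × (1 - cos(145°))
Δλ = 2.4263 × 1.8192
Δλ = 4.4138 pm

Initial wavelength:
λ = λ' - Δλ
λ = 98.9138 - 4.4138
λ = 94.5000 pm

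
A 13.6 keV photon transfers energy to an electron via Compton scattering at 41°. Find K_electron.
0.0882 keV

By energy conservation: K_e = E_initial - E_final

First find the scattered photon energy:
Initial wavelength: λ = hc/E = 91.1649 pm
Compton shift: Δλ = λ_C(1 - cos(41°)) = 0.5952 pm
Final wavelength: λ' = 91.1649 + 0.5952 = 91.7600 pm
Final photon energy: E' = hc/λ' = 13.5118 keV

Electron kinetic energy:
K_e = E - E' = 13.6000 - 13.5118 = 0.0882 keV

(Intermediate values are shown rounded; full precision is carried through to the final answer.)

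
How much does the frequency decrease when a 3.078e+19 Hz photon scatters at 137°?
9.275e+18 Hz (decrease)

Convert frequency to wavelength (c = 299792458 m/s):
λ₀ = c/f₀ = 299792458/3.078e+19 = 9.7398459e-12 m = 9.7398 pm

Calculate Compton shift:
Δλ = λ_C(1 - cos(137°)) = 4.2008 pm

Final wavelength:
λ' = λ₀ + Δλ = 9.7398 + 4.2008 = 13.9406 pm

Final frequency:
f' = c/λ' = 299792458/1.3940647e-11 = 2.1504917e+19 Hz

Frequency shift (decrease):
Δf = f₀ - f' = 3.078e+19 - 2.1504917e+19 = 9.275e+18 Hz

(Intermediate values are shown rounded; full precision is carried through to the final answer.)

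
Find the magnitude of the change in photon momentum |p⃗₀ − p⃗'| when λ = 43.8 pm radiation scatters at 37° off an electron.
9.5487e-24 kg·m/s

Photon momentum magnitude is p = h/λ.

Initial momentum:
p₀ = h/λ = 6.6261e-34/4.3800e-11 = 1.5128e-23 kg·m/s

After scattering:
λ' = λ + Δλ = 43.8 + 0.4886 = 44.2886 pm
p' = h/λ' = 6.6261e-34/4.4289e-11 = 1.4961e-23 kg·m/s

Momentum is a vector; the scattered photon's direction makes angle θ = 37° with the incident direction. The magnitude of the vector change Δp⃗ = p⃗₀ − p⃗' is found from the law of cosines:
|Δp⃗|² = p₀² + p'² − 2p₀p'cos θ
|Δp⃗|² = (1.5128e-23)² + (1.4961e-23)² − 2·1.5128e-23·1.4961e-23·cos(37°)
|Δp⃗| = 9.5487e-24 kg·m/s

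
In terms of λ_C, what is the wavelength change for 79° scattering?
0.8092 λ_C

The Compton shift formula is:
Δλ = λ_C(1 - cos θ)

Dividing both sides by λ_C:
Δλ/λ_C = 1 - cos θ

For θ = 79°:
Δλ/λ_C = 1 - cos(79°)
Δλ/λ_C = 1 - 0.1908
Δλ/λ_C = 0.8092

This means the shift is 0.8092 × λ_C = 1.9633 pm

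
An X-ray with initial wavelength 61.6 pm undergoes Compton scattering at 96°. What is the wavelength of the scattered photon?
64.2799 pm

Using the Compton scattering formula:
λ' = λ + Δλ = λ + λ_C(1 - cos θ)

Given:
- Initial wavelength λ = 61.6 pm
- Scattering angle θ = 96°
- Compton wavelength λ_C ≈ 2.4263 pm

Calculate the shift:
Δλ = 2.4263 × (1 - cos(96°))
Δλ = 2.4263 × 1.1045
Δλ = 2.6799 pm

Final wavelength:
λ' = 61.6 + 2.6799 = 64.2799 pm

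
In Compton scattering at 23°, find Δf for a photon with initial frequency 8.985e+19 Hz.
4.910e+18 Hz (decrease)

Convert frequency to wavelength (c = 299792458 m/s):
λ₀ = c/f₀ = 299792458/8.985e+19 = 3.3365883e-12 m = 3.3366 pm

Calculate Compton shift:
Δλ = λ_C(1 - cos(23°)) = 0.1929 pm

Final wavelength:
λ' = λ₀ + Δλ = 3.3366 + 0.1929 = 3.5295 pm

Final frequency:
f' = c/λ' = 299792458/3.5294682e-12 = 8.4939839e+19 Hz

Frequency shift (decrease):
Δf = f₀ - f' = 8.985e+19 - 8.4939839e+19 = 4.910e+18 Hz

(Intermediate values are shown rounded; full precision is carried through to the final answer.)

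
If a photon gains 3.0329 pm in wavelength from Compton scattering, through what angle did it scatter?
104.48°

From the Compton formula Δλ = λ_C(1 - cos θ), we can solve for θ:

cos θ = 1 - Δλ/λ_C

Given:
- Δλ = 3.0329 pm
- λ_C = h/(m_e·c) ≈ 2.42631024 pm

cos θ = 1 - 3.0329/2.42631024
cos θ = 1 - 1.250005
cos θ = -0.250005

θ = arccos(-0.250005)
θ = 104.48°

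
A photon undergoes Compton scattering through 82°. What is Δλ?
2.0886 pm

Using the Compton scattering formula:
Δλ = λ_C(1 - cos θ)

where λ_C = h/(m_e·c) ≈ 2.4263 pm is the Compton wavelength of an electron.

For θ = 82°:
cos(82°) = 0.1392
1 - cos(82°) = 0.8608

Δλ = 2.4263 × 0.8608
Δλ = 2.0886 pm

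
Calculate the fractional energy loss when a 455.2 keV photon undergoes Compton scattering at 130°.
0.5941 (or 59.41%)

Calculate initial and final photon energies:

Initial: E₀ = 455.2 keV → λ₀ = 2.7237 pm
Compton shift: Δλ = 3.9859 pm
Final wavelength: λ' = 6.7096 pm
Final energy: E' = 184.7851 keV

Fractional energy loss:
(E₀ - E')/E₀ = (455.2000 - 184.7851)/455.2000
= 270.4149/455.2000
= 0.5941
= 59.41%

(Intermediate values are shown rounded; full precision is carried through to the final answer.)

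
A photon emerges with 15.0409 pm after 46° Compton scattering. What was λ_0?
14.3000 pm

From λ' = λ + Δλ, we have λ = λ' - Δλ

First calculate the Compton shift:
Δλ = λ_C(1 - cos θ)
Δλ = 2.4263 × (1 - cos(46°))
Δλ = 2.4263 × 0.3053
Δλ = 0.7409 pm

Initial wavelength:
λ = λ' - Δλ
λ = 15.0409 - 0.7409
λ = 14.3000 pm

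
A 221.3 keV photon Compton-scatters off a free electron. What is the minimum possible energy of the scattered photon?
118.5866 keV (at θ = 180°)

The scattered photon has minimum energy when its wavelength is maximum, i.e., when the Compton shift Δλ = λ_C(1 − cos θ) is maximum. This occurs at θ = 180° (backscattering), giving Δλ_max = 2λ_C = 4.8526 pm.

Initial wavelength: λ₀ = hc/E₀ = 5.6025 pm
Maximum final wavelength: λ'_max = λ₀ + 2λ_C = 5.6025 + 4.8526 = 10.4552 pm
Minimum final energy: E'_min = hc/λ'_max = 118.5866 keV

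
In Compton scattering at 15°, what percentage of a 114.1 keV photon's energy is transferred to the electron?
0.0076 (or 0.76%)

Calculate initial and final photon energies:

Initial: E₀ = 114.1 keV → λ₀ = 10.8663 pm
Compton shift: Δλ = 0.0827 pm
Final wavelength: λ' = 10.9489 pm
Final energy: E' = 113.2384 keV

Fractional energy loss:
(E₀ - E')/E₀ = (114.1000 - 113.2384)/114.1000
= 0.8616/114.1000
= 0.0076
= 0.76%

(Intermediate values are shown rounded; full precision is carried through to the final answer.)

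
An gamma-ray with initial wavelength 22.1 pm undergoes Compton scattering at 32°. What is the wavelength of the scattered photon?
22.4687 pm

Using the Compton scattering formula:
λ' = λ + Δλ = λ + λ_C(1 - cos θ)

Given:
- Initial wavelength λ = 22.1 pm
- Scattering angle θ = 32°
- Compton wavelength λ_C ≈ 2.4263 pm

Calculate the shift:
Δλ = 2.4263 × (1 - cos(32°))
Δλ = 2.4263 × 0.1520
Δλ = 0.3687 pm

Final wavelength:
λ' = 22.1 + 0.3687 = 22.4687 pm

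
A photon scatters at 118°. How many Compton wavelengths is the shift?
1.4695 λ_C

The Compton shift formula is:
Δλ = λ_C(1 - cos θ)

Dividing both sides by λ_C:
Δλ/λ_C = 1 - cos θ

For θ = 118°:
Δλ/λ_C = 1 - cos(118°)
Δλ/λ_C = 1 - -0.4695
Δλ/λ_C = 1.4695

This means the shift is 1.4695 × λ_C = 3.5654 pm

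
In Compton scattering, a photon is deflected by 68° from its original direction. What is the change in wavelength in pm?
1.5174 pm

Using the Compton scattering formula:
Δλ = λ_C(1 - cos θ)

where λ_C = h/(m_e·c) ≈ 2.4263 pm is the Compton wavelength of an electron.

For θ = 68°:
cos(68°) = 0.3746
1 - cos(68°) = 0.6254

Δλ = 2.4263 × 0.6254
Δλ = 1.5174 pm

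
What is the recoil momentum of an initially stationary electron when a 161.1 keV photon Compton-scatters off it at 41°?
5.8426e-23 kg·m/s

The electron is initially at rest, so by conservation of momentum:
p⃗_e = p⃗₀ − p⃗'  (incident photon momentum minus scattered photon momentum)

Photon momentum magnitudes (p = h/λ = E/c):
λ₀ = hc/E₀ = 7.6961 pm → p₀ = h/λ₀ = 8.6096e-23 kg·m/s
Δλ = λ_C(1 − cos 41°) = 0.5952 pm
λ' = 8.2913 pm → p' = h/λ' = 7.9916e-23 kg·m/s

The scattered photon makes angle θ = 41° with the incident direction, so by the law of cosines:
|p⃗_e|² = p₀² + p'² − 2p₀p'cos θ
|p⃗_e|² = (8.6096e-23)² + (7.9916e-23)² − 2·8.6096e-23·7.9916e-23·cos(41°)
|p⃗_e| = 5.8426e-23 kg·m/s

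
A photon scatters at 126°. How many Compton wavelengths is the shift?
1.5878 λ_C

The Compton shift formula is:
Δλ = λ_C(1 - cos θ)

Dividing both sides by λ_C:
Δλ/λ_C = 1 - cos θ

For θ = 126°:
Δλ/λ_C = 1 - cos(126°)
Δλ/λ_C = 1 - -0.5878
Δλ/λ_C = 1.5878

This means the shift is 1.5878 × λ_C = 3.8525 pm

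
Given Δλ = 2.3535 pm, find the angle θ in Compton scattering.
88.28°

From the Compton formula Δλ = λ_C(1 - cos θ), we can solve for θ:

cos θ = 1 - Δλ/λ_C

Given:
- Δλ = 2.3535 pm
- λ_C = h/(m_e·c) ≈ 2.42631024 pm

cos θ = 1 - 2.3535/2.42631024
cos θ = 1 - 0.969991
cos θ = 0.030009

θ = arccos(0.030009)
θ = 88.28°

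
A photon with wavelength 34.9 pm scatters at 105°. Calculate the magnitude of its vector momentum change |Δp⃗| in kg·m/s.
2.8928e-23 kg·m/s

Photon momentum magnitude is p = h/λ.

Initial momentum:
p₀ = h/λ = 6.6261e-34/3.4900e-11 = 1.8986e-23 kg·m/s

After scattering:
λ' = λ + Δλ = 34.9 + 3.0543 = 37.9543 pm
p' = h/λ' = 6.6261e-34/3.7954e-11 = 1.7458e-23 kg·m/s

Momentum is a vector; the scattered photon's direction makes angle θ = 105° with the incident direction. The magnitude of the vector change Δp⃗ = p⃗₀ − p⃗' is found from the law of cosines:
|Δp⃗|² = p₀² + p'² − 2p₀p'cos θ
|Δp⃗|² = (1.8986e-23)² + (1.7458e-23)² − 2·1.8986e-23·1.7458e-23·cos(105°)
|Δp⃗| = 2.8928e-23 kg·m/s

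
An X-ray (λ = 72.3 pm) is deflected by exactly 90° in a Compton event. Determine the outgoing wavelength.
74.7263 pm

Using the Compton formula: λ' = λ + λ_C(1 − cos θ)

For θ = 90°, cos θ = 0 (exact) = 0.0000, so:
1 − cos 90° = 1 − (0) = 1.0000

Δλ = λ_C × 1.0000 = 2.4263 × 1.0000 = 2.4263 pm

λ' = 72.3 + 2.4263 = 74.7263 pm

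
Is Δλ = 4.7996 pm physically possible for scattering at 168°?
Yes, consistent

Calculate the expected shift for θ = 168°:

Δλ_expected = λ_C(1 - cos(168°))
Δλ_expected = 2.4263 × (1 - cos(168°))
Δλ_expected = 2.4263 × 1.9781
Δλ_expected = 4.7996 pm

Given shift: 4.7996 pm
Expected shift: 4.7996 pm
Difference: 0.0000 pm

The values match. This is consistent with Compton scattering at the stated angle.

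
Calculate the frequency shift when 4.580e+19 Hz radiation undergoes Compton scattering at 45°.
4.485e+18 Hz (decrease)

Convert frequency to wavelength (c = 299792458 m/s):
λ₀ = c/f₀ = 299792458/4.580e+19 = 6.5456869e-12 m = 6.5457 pm

Calculate Compton shift:
Δλ = λ_C(1 - cos(45°)) = 0.7106 pm

Final wavelength:
λ' = λ₀ + Δλ = 6.5457 + 0.7106 = 7.2563 pm

Final frequency:
f' = c/λ' = 299792458/7.2563367e-12 = 4.1314574e+19 Hz

Frequency shift (decrease):
Δf = f₀ - f' = 4.580e+19 - 4.1314574e+19 = 4.485e+18 Hz

(Intermediate values are shown rounded; full precision is carried through to the final answer.)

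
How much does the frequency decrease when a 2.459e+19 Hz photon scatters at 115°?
5.426e+18 Hz (decrease)

Convert frequency to wavelength (c = 299792458 m/s):
λ₀ = c/f₀ = 299792458/2.459e+19 = 1.2191641e-11 m = 12.1916 pm

Calculate Compton shift:
Δλ = λ_C(1 - cos(115°)) = 3.4517 pm

Final wavelength:
λ' = λ₀ + Δλ = 12.1916 + 3.4517 = 15.6434 pm

Final frequency:
f' = c/λ' = 299792458/1.5643354e-11 = 1.9164205e+19 Hz

Frequency shift (decrease):
Δf = f₀ - f' = 2.459e+19 - 1.9164205e+19 = 5.426e+18 Hz

(Intermediate values are shown rounded; full precision is carried through to the final answer.)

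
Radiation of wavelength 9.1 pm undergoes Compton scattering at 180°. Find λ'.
13.9526 pm

Using the Compton formula: λ' = λ + λ_C(1 − cos θ)

For θ = 180°, cos θ = -1 (exact) = -1.0000, so:
1 − cos 180° = 1 − (-1) = 2.0000

Δλ = λ_C × 2.0000 = 2.4263 × 2.0000 = 4.8526 pm

λ' = 9.1 + 4.8526 = 13.9526 pm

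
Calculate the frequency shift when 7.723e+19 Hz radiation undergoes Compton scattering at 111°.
3.546e+19 Hz (decrease)

Convert frequency to wavelength (c = 299792458 m/s):
λ₀ = c/f₀ = 299792458/7.723e+19 = 3.8818135e-12 m = 3.8818 pm

Calculate Compton shift:
Δλ = λ_C(1 - cos(111°)) = 3.2958 pm

Final wavelength:
λ' = λ₀ + Δλ = 3.8818 + 3.2958 = 7.1776 pm

Final frequency:
f' = c/λ' = 299792458/7.1776356e-12 = 4.1767579e+19 Hz

Frequency shift (decrease):
Δf = f₀ - f' = 7.723e+19 - 4.1767579e+19 = 3.546e+19 Hz

(Intermediate values are shown rounded; full precision is carried through to the final answer.)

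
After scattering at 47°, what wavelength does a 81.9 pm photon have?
82.6716 pm

Using the Compton scattering formula:
λ' = λ + Δλ = λ + λ_C(1 - cos θ)

Given:
- Initial wavelength λ = 81.9 pm
- Scattering angle θ = 47°
- Compton wavelength λ_C ≈ 2.4263 pm

Calculate the shift:
Δλ = 2.4263 × (1 - cos(47°))
Δλ = 2.4263 × 0.3180
Δλ = 0.7716 pm

Final wavelength:
λ' = 81.9 + 0.7716 = 82.6716 pm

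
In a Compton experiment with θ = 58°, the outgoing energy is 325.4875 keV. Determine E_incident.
464.5999 keV

Convert final energy to wavelength (hc ≈ 1239.842 keV·pm):
λ' = hc/E' = 1239.842 / 325.4875 = 3.8092 pm

Calculate the Compton shift:
Δλ = λ_C(1 - cos(58°))
Δλ = 2.4263 × (1 - cos(58°))
Δλ = 1.1406 pm

Initial wavelength:
λ = λ' - Δλ = 3.8092 - 1.1406 = 2.6686 pm

Initial energy:
E = hc/λ = 1239.842 / 2.6686 = 464.5999 keV

(Intermediate values are shown rounded; full precision is carried through to the final answer.)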